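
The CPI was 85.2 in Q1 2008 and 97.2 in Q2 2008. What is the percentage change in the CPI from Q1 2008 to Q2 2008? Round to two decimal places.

Change = (97.2 − 85.2) / 85.2 × 100
       = 12.0 / 85.2 × 100 = 14.0845%

14.08%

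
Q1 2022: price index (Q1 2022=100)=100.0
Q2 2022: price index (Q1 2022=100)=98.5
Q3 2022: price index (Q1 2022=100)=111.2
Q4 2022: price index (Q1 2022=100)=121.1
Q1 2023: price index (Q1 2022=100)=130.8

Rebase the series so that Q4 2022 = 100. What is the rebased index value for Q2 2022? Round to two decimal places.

Rebased(Q2 2022) = 98.5 / 121.1 × 100 = 81.3377

81.34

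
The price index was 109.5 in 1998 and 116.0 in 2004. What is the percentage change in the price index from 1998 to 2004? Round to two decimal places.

Change = (116.0 − 109.5) / 109.5 × 100
       = 6.5 / 109.5 × 100 = 5.9361%

5.94%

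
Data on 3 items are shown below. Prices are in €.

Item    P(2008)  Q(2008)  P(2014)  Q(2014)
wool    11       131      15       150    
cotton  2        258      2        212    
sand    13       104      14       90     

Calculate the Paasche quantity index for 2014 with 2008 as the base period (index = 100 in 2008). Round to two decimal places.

99.92

Paasche quantity index uses current-period prices as weights.
ΣP(2014)·Q(2014) = 15×150 + 2×212 + 14×90 = 2250 + 424 + 1260 = 3934
ΣP(2014)·Q(2008) = 15×131 + 2×258 + 14×104 = 1965 + 516 + 1456 = 3937
Index = 3934 / 3937 × 100 = 99.9238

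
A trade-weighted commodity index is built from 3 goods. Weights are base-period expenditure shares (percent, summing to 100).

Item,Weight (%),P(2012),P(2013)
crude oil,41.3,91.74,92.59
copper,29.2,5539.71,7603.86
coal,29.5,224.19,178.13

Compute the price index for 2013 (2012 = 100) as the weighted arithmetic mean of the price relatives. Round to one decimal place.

crude oil: 41.3 × (92.59/91.74) = 41.3 × 1.009265 = 41.6827
copper: 29.2 × (7603.86/5539.71) = 29.2 × 1.372610 = 40.0802
coal: 29.5 × (178.13/224.19) = 29.5 × 0.794549 = 23.4392
Index = Σ wᵢ·(p₁ᵢ/p₀ᵢ) = 41.6827 + 40.0802 + 23.4392 = 105.2021

105.2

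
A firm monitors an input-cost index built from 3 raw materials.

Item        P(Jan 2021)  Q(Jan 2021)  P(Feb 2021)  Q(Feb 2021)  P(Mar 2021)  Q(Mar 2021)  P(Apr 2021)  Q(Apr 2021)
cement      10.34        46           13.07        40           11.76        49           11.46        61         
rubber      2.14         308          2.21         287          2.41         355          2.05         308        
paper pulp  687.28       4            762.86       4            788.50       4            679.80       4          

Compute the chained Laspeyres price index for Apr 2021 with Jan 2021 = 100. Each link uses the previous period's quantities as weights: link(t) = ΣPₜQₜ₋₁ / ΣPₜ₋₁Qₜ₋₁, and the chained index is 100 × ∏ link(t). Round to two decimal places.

Link Jan 2021→Feb 2021:
ΣP(Feb 2021)Q(Jan 2021) = 13.07×46 + 2.21×308 + 762.86×4 = 601.22 + 680.68 + 3051.44 = 4333.34
ΣP(Jan 2021)Q(Jan 2021) = 10.34×46 + 2.14×308 + 687.28×4 = 475.64 + 659.12 + 2749.12 = 3883.88
link = 4333.34/3883.88 = 1.115724
Link Feb 2021→Mar 2021:
ΣP(Mar 2021)Q(Feb 2021) = 11.76×40 + 2.41×287 + 788.50×4 = 470.4 + 691.67 + 3154 = 4316.07
ΣP(Feb 2021)Q(Feb 2021) = 13.07×40 + 2.21×287 + 762.86×4 = 522.8 + 634.27 + 3051.44 = 4208.51
link = 4316.07/4208.51 = 1.025558
Link Mar 2021→Apr 2021:
ΣP(Apr 2021)Q(Mar 2021) = 11.46×49 + 2.05×355 + 679.80×4 = 561.54 + 727.75 + 2719.2 = 4008.49
ΣP(Mar 2021)Q(Mar 2021) = 11.76×49 + 2.41×355 + 788.50×4 = 576.24 + 855.55 + 3154 = 4585.79
link = 4008.49/4585.79 = 0.874111
Chained index = 100 × 1.115724 × 1.025558 × 0.874111 = 100.0193

100.02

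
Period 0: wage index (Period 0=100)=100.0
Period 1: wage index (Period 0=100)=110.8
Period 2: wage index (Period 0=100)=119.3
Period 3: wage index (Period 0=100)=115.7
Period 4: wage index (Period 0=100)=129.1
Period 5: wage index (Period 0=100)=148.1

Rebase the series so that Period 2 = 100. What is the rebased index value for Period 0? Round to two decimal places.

Rebased(Period 0) = 100.0 / 119.3 × 100 = 83.8223

83.82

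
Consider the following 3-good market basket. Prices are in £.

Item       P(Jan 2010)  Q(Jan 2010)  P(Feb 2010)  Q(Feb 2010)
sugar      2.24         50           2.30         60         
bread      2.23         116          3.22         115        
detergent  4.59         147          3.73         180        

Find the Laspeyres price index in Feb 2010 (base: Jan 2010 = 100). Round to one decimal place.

99.2

Laspeyres price index uses base-period quantities as weights.
ΣP(Feb 2010)·Q(Jan 2010) = 2.30×50 + 3.22×116 + 3.73×147 = 115 + 373.52 + 548.31 = 1036.83
ΣP(Jan 2010)·Q(Jan 2010) = 2.24×50 + 2.23×116 + 4.59×147 = 112 + 258.68 + 674.73 = 1045.41
Index = 1036.83 / 1045.41 × 100 = 99.1793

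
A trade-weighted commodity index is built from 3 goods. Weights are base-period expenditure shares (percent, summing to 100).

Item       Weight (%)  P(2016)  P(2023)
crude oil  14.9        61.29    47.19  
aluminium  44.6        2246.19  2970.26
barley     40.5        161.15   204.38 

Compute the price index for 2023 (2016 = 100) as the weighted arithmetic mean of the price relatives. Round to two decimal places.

121.81

crude oil: 14.9 × (47.19/61.29) = 14.9 × 0.769946 = 11.4722
aluminium: 44.6 × (2970.26/2246.19) = 44.6 × 1.322355 = 58.9770
barley: 40.5 × (204.38/161.15) = 40.5 × 1.268259 = 51.3645
Index = Σ wᵢ·(p₁ᵢ/p₀ᵢ) = 11.4722 + 58.9770 + 51.3645 = 121.8137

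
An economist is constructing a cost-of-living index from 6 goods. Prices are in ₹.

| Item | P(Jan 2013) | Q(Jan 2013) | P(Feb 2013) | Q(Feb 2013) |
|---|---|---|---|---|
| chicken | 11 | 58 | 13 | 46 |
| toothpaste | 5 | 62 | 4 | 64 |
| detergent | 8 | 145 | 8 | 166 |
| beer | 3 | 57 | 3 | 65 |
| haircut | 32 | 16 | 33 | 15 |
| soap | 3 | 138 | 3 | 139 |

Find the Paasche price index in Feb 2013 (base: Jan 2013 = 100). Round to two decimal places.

Paasche price index uses current-period quantities as weights.
ΣP(Feb 2013)·Q(Feb 2013) = 13×46 + 4×64 + 8×166 + 3×65 + 33×15 + 3×139 = 598 + 256 + 1328 + 195 + 495 + 417 = 3289
ΣP(Jan 2013)·Q(Feb 2013) = 11×46 + 5×64 + 8×166 + 3×65 + 32×15 + 3×139 = 506 + 320 + 1328 + 195 + 480 + 417 = 3246
Index = 3289 / 3246 × 100 = 101.3247

101.32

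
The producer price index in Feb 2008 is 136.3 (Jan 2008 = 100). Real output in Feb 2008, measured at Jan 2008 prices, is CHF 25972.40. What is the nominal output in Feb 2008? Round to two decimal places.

35400.38

Nominal = Real × (Index/100) = 25972.40 × (136.3/100)
        = 25972.40 × 1.363 = 35400.3812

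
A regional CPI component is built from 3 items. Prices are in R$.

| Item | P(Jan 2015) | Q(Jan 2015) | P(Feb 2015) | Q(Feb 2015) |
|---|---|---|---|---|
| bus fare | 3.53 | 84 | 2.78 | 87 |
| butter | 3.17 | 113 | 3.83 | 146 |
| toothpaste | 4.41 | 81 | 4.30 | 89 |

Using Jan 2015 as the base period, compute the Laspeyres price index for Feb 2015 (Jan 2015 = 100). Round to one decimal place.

100.3

Laspeyres price index uses base-period quantities as weights.
ΣP(Feb 2015)·Q(Jan 2015) = 2.78×84 + 3.83×113 + 4.30×81 = 233.52 + 432.79 + 348.3 = 1014.61
ΣP(Jan 2015)·Q(Jan 2015) = 3.53×84 + 3.17×113 + 4.41×81 = 296.52 + 358.21 + 357.21 = 1011.94
Index = 1014.61 / 1011.94 × 100 = 100.2638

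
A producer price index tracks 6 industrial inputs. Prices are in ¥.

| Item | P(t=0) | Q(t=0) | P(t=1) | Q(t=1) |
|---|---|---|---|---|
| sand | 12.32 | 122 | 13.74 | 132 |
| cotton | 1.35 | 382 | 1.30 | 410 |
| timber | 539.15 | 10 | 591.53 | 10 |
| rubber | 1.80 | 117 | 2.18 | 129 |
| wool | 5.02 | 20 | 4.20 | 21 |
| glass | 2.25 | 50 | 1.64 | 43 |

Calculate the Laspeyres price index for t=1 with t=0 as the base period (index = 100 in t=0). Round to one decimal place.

Laspeyres price index uses base-period quantities as weights.
ΣP(t=1)·Q(t=0) = 13.74×122 + 1.30×382 + 591.53×10 + 2.18×117 + 4.20×20 + 1.64×50 = 1676.28 + 496.6 + 5915.3 + 255.06 + 84 + 82 = 8509.24
ΣP(t=0)·Q(t=0) = 12.32×122 + 1.35×382 + 539.15×10 + 1.80×117 + 5.02×20 + 2.25×50 = 1503.04 + 515.7 + 5391.5 + 210.6 + 100.4 + 112.5 = 7833.74
Index = 8509.24 / 7833.74 × 100 = 108.6230

108.6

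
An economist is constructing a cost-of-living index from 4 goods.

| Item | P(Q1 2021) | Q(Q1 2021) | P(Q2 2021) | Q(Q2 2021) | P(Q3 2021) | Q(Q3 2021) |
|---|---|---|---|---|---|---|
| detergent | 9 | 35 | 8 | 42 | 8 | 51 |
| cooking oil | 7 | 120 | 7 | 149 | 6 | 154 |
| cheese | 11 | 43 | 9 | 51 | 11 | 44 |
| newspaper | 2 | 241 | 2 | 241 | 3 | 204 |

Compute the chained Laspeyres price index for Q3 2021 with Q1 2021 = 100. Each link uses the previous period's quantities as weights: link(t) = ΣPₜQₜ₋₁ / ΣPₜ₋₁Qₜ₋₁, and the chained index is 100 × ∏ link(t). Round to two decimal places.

102.15

Link Q1 2021→Q2 2021:
ΣP(Q2 2021)Q(Q1 2021) = 8×35 + 7×120 + 9×43 + 2×241 = 280 + 840 + 387 + 482 = 1989
ΣP(Q1 2021)Q(Q1 2021) = 9×35 + 7×120 + 11×43 + 2×241 = 315 + 840 + 473 + 482 = 2110
link = 1989/2110 = 0.942654
Link Q2 2021→Q3 2021:
ΣP(Q3 2021)Q(Q2 2021) = 8×42 + 6×149 + 11×51 + 3×241 = 336 + 894 + 561 + 723 = 2514
ΣP(Q2 2021)Q(Q2 2021) = 8×42 + 7×149 + 9×51 + 2×241 = 336 + 1043 + 459 + 482 = 2320
link = 2514/2320 = 1.083621
Chained index = 100 × 0.942654 × 1.083621 = 102.1479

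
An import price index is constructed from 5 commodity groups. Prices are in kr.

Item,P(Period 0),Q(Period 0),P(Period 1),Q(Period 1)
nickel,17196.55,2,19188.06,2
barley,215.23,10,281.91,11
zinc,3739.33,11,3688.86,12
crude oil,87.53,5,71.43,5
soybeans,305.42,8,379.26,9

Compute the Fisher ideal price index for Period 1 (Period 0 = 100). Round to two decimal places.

Laspeyres component (base-period weights):
ΣP(Period 1)Q(Period 0) = 19188.06×2 + 281.91×10 + 3688.86×11 + 71.43×5 + 379.26×8 = 38376.12 + 2819.1 + 40577.46 + 357.15 + 3034.08 = 85163.91
ΣP(Period 0)Q(Period 0) = 17196.55×2 + 215.23×10 + 3739.33×11 + 87.53×5 + 305.42×8 = 34393.1 + 2152.3 + 41132.63 + 437.65 + 2443.36 = 80559.04
L = 85163.91 / 80559.04 × 100 = 105.7161
Paasche component (current-period weights):
ΣP(Period 1)Q(Period 1) = 19188.06×2 + 281.91×11 + 3688.86×12 + 71.43×5 + 379.26×9 = 38376.12 + 3101.01 + 44266.32 + 357.15 + 3413.34 = 89513.94
ΣP(Period 0)Q(Period 1) = 17196.55×2 + 215.23×11 + 3739.33×12 + 87.53×5 + 305.42×9 = 34393.1 + 2367.53 + 44871.96 + 437.65 + 2748.78 = 84819.02
P = 89513.94 / 84819.02 × 100 = 105.5352
Fisher = √(L × P) = √(105.7161 × 105.5352) = 105.6256

105.63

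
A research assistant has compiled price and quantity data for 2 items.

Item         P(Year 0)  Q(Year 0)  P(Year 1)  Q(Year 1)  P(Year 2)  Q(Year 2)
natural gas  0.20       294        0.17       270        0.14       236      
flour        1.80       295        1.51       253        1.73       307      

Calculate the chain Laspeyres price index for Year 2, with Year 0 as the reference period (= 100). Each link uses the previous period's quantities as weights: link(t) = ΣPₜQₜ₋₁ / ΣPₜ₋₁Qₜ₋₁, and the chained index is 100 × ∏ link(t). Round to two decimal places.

Link Year 0→Year 1:
ΣP(Year 1)Q(Year 0) = 0.17×294 + 1.51×295 = 49.98 + 445.45 = 495.43
ΣP(Year 0)Q(Year 0) = 0.20×294 + 1.80×295 = 58.8 + 531 = 589.8
link = 495.43/589.8 = 0.839997
Link Year 1→Year 2:
ΣP(Year 2)Q(Year 1) = 0.14×270 + 1.73×253 = 37.8 + 437.69 = 475.49
ΣP(Year 1)Q(Year 1) = 0.17×270 + 1.51×253 = 45.9 + 382.03 = 427.93
link = 475.49/427.93 = 1.111140
Chained index = 100 × 0.839997 × 1.111140 = 93.3354

93.34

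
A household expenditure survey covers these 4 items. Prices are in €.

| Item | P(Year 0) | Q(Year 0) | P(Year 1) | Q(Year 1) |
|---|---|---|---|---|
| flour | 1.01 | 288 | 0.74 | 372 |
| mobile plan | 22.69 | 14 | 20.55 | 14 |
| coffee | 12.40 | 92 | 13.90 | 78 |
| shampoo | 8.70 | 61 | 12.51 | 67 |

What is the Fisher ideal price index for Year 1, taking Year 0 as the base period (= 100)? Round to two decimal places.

111.15

Laspeyres component (base-period weights):
ΣP(Year 1)Q(Year 0) = 0.74×288 + 20.55×14 + 13.90×92 + 12.51×61 = 213.12 + 287.7 + 1278.8 + 763.11 = 2542.73
ΣP(Year 0)Q(Year 0) = 1.01×288 + 22.69×14 + 12.40×92 + 8.70×61 = 290.88 + 317.66 + 1140.8 + 530.7 = 2280.04
L = 2542.73 / 2280.04 × 100 = 111.5213
Paasche component (current-period weights):
ΣP(Year 1)Q(Year 1) = 0.74×372 + 20.55×14 + 13.90×78 + 12.51×67 = 275.28 + 287.7 + 1084.2 + 838.17 = 2485.35
ΣP(Year 0)Q(Year 1) = 1.01×372 + 22.69×14 + 12.40×78 + 8.70×67 = 375.72 + 317.66 + 967.2 + 582.9 = 2243.48
P = 2485.35 / 2243.48 × 100 = 110.7810
Fisher = √(L × P) = √(111.5213 × 110.7810) = 111.1505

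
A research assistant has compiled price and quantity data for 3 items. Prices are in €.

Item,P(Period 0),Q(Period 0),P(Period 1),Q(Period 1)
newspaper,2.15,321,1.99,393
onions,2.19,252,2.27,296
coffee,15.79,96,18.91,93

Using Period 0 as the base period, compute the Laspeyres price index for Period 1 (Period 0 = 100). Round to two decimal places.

Laspeyres price index uses base-period quantities as weights.
ΣP(Period 1)·Q(Period 0) = 1.99×321 + 2.27×252 + 18.91×96 = 638.79 + 572.04 + 1815.36 = 3026.19
ΣP(Period 0)·Q(Period 0) = 2.15×321 + 2.19×252 + 15.79×96 = 690.15 + 551.88 + 1515.84 = 2757.87
Index = 3026.19 / 2757.87 × 100 = 109.7292

109.73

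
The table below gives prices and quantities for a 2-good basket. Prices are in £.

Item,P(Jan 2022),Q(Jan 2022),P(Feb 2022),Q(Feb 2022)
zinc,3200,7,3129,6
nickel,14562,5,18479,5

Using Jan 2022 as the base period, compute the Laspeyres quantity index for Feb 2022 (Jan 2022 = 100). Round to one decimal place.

Laspeyres quantity index uses base-period prices as weights.
ΣP(Jan 2022)·Q(Feb 2022) = 3200×6 + 14562×5 = 19200 + 72810 = 92010
ΣP(Jan 2022)·Q(Jan 2022) = 3200×7 + 14562×5 = 22400 + 72810 = 95210
Index = 92010 / 95210 × 100 = 96.6390

96.6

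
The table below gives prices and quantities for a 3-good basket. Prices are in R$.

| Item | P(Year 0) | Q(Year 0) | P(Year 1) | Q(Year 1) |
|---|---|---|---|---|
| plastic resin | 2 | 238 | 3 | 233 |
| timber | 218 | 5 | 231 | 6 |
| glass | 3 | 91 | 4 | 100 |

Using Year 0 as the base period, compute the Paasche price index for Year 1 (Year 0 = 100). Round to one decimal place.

Paasche price index uses current-period quantities as weights.
ΣP(Year 1)·Q(Year 1) = 3×233 + 231×6 + 4×100 = 699 + 1386 + 400 = 2485
ΣP(Year 0)·Q(Year 1) = 2×233 + 218×6 + 3×100 = 466 + 1308 + 300 = 2074
Index = 2485 / 2074 × 100 = 119.8168

119.8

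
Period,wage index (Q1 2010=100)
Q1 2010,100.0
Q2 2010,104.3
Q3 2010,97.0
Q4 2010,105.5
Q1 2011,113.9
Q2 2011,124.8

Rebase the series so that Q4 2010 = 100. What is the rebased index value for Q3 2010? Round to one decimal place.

Rebased(Q3 2010) = 97.0 / 105.5 × 100 = 91.9431

91.9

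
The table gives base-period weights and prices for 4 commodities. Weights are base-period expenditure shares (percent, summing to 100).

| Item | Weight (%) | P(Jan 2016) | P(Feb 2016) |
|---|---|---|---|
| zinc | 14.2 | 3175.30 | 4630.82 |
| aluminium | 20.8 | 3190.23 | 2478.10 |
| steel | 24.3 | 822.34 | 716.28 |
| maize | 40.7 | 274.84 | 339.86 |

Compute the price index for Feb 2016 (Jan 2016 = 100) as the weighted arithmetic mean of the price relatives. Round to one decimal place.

108.4

zinc: 14.2 × (4630.82/3175.30) = 14.2 × 1.458388 = 20.7091
aluminium: 20.8 × (2478.10/3190.23) = 20.8 × 0.776778 = 16.1570
steel: 24.3 × (716.28/822.34) = 24.3 × 0.871027 = 21.1659
maize: 40.7 × (339.86/274.84) = 40.7 × 1.236574 = 50.3286
Index = Σ wᵢ·(p₁ᵢ/p₀ᵢ) = 20.7091 + 16.1570 + 21.1659 + 50.3286 = 108.3606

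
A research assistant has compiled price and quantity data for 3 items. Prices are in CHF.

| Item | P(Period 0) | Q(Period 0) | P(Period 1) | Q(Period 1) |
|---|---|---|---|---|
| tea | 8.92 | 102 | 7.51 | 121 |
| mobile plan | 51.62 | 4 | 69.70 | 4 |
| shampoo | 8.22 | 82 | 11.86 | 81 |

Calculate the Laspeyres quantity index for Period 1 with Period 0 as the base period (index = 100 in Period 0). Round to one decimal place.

Laspeyres quantity index uses base-period prices as weights.
ΣP(Period 0)·Q(Period 1) = 8.92×121 + 51.62×4 + 8.22×81 = 1079.32 + 206.48 + 665.82 = 1951.62
ΣP(Period 0)·Q(Period 0) = 8.92×102 + 51.62×4 + 8.22×82 = 909.84 + 206.48 + 674.04 = 1790.36
Index = 1951.62 / 1790.36 × 100 = 109.0071

109.0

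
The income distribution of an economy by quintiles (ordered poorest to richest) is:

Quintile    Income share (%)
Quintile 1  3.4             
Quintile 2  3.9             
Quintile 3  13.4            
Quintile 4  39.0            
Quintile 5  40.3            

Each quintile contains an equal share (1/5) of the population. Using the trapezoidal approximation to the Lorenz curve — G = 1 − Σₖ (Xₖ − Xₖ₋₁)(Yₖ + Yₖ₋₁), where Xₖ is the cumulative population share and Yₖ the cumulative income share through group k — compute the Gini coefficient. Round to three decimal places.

Cumulative income shares Yₖ: 0.0340, 0.0730, 0.2070, 0.5970, 1.0000
Σ (Xₖ−Xₖ₋₁)(Yₖ+Yₖ₋₁) = (1/5)(0.0340+0.0000) + (1/5)(0.0730+0.0340) + (1/5)(0.2070+0.0730) + (1/5)(0.5970+0.2070) + (1/5)(1.0000+0.5970)
  = 0.0068 + 0.0214 + 0.0560 + 0.1608 + 0.3194 = 0.5644
G = 1 − 0.5644 = 0.4356

0.436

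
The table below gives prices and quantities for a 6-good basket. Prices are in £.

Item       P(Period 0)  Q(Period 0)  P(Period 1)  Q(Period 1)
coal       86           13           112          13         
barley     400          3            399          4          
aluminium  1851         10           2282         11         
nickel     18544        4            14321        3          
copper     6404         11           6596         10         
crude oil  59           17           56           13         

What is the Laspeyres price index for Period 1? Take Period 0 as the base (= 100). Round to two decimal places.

Laspeyres price index uses base-period quantities as weights.
ΣP(Period 1)·Q(Period 0) = 112×13 + 399×3 + 2282×10 + 14321×4 + 6596×11 + 56×17 = 1456 + 1197 + 22820 + 57284 + 72556 + 952 = 156265
ΣP(Period 0)·Q(Period 0) = 86×13 + 400×3 + 1851×10 + 18544×4 + 6404×11 + 59×17 = 1118 + 1200 + 18510 + 74176 + 70444 + 1003 = 166451
Index = 156265 / 166451 × 100 = 93.8805

93.88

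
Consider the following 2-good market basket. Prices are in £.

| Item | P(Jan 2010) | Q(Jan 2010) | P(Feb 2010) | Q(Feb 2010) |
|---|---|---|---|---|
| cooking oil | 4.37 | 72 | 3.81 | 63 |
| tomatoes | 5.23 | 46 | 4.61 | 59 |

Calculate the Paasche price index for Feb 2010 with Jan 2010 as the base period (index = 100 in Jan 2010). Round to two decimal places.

Paasche price index uses current-period quantities as weights.
ΣP(Feb 2010)·Q(Feb 2010) = 3.81×63 + 4.61×59 = 240.03 + 271.99 = 512.02
ΣP(Jan 2010)·Q(Feb 2010) = 4.37×63 + 5.23×59 = 275.31 + 308.57 = 583.88
Index = 512.02 / 583.88 × 100 = 87.6927

87.69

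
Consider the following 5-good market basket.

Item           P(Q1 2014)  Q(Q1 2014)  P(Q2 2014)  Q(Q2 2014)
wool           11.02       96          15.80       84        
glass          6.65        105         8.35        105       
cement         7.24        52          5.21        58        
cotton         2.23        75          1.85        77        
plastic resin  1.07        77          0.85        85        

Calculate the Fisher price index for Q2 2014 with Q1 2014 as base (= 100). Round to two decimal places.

119.18

Laspeyres component (base-period weights):
ΣP(Q2 2014)Q(Q1 2014) = 15.80×96 + 8.35×105 + 5.21×52 + 1.85×75 + 0.85×77 = 1516.8 + 876.75 + 270.92 + 138.75 + 65.45 = 2868.67
ΣP(Q1 2014)Q(Q1 2014) = 11.02×96 + 6.65×105 + 7.24×52 + 2.23×75 + 1.07×77 = 1057.92 + 698.25 + 376.48 + 167.25 + 82.39 = 2382.29
L = 2868.67 / 2382.29 × 100 = 120.4165
Paasche component (current-period weights):
ΣP(Q2 2014)Q(Q2 2014) = 15.80×84 + 8.35×105 + 5.21×58 + 1.85×77 + 0.85×85 = 1327.2 + 876.75 + 302.18 + 142.45 + 72.25 = 2720.83
ΣP(Q1 2014)Q(Q2 2014) = 11.02×84 + 6.65×105 + 7.24×58 + 2.23×77 + 1.07×85 = 925.68 + 698.25 + 419.92 + 171.71 + 90.95 = 2306.51
P = 2720.83 / 2306.51 × 100 = 117.9631
Fisher = √(L × P) = √(120.4165 × 117.9631) = 119.1835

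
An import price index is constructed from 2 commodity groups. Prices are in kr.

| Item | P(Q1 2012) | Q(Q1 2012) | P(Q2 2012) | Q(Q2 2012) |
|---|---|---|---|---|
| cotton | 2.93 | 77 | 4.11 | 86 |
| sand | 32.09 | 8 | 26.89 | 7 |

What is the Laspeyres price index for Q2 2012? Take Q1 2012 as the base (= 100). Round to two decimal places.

Laspeyres price index uses base-period quantities as weights.
ΣP(Q2 2012)·Q(Q1 2012) = 4.11×77 + 26.89×8 = 316.47 + 215.12 = 531.59
ΣP(Q1 2012)·Q(Q1 2012) = 2.93×77 + 32.09×8 = 225.61 + 256.72 = 482.33
Index = 531.59 / 482.33 × 100 = 110.2129

110.21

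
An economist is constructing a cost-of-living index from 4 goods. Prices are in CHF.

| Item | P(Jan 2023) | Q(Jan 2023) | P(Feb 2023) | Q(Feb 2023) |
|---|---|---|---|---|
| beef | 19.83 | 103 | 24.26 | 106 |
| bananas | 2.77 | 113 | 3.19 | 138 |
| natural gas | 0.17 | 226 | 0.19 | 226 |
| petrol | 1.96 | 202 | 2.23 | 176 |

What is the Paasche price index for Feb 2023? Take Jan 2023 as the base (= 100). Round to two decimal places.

120.21

Paasche price index uses current-period quantities as weights.
ΣP(Feb 2023)·Q(Feb 2023) = 24.26×106 + 3.19×138 + 0.19×226 + 2.23×176 = 2571.56 + 440.22 + 42.94 + 392.48 = 3447.2
ΣP(Jan 2023)·Q(Feb 2023) = 19.83×106 + 2.77×138 + 0.17×226 + 1.96×176 = 2101.98 + 382.26 + 38.42 + 344.96 = 2867.62
Index = 3447.2 / 2867.62 × 100 = 120.2112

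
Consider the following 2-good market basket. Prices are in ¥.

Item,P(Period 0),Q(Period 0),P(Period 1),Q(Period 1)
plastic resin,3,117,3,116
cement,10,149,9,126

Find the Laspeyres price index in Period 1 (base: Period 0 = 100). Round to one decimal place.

91.9

Laspeyres price index uses base-period quantities as weights.
ΣP(Period 1)·Q(Period 0) = 3×117 + 9×149 = 351 + 1341 = 1692
ΣP(Period 0)·Q(Period 0) = 3×117 + 10×149 = 351 + 1490 = 1841
Index = 1692 / 1841 × 100 = 91.9066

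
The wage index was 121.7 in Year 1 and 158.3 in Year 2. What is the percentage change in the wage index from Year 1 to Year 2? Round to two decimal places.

Change = (158.3 − 121.7) / 121.7 × 100
       = 36.6 / 121.7 × 100 = 30.0740%

30.07%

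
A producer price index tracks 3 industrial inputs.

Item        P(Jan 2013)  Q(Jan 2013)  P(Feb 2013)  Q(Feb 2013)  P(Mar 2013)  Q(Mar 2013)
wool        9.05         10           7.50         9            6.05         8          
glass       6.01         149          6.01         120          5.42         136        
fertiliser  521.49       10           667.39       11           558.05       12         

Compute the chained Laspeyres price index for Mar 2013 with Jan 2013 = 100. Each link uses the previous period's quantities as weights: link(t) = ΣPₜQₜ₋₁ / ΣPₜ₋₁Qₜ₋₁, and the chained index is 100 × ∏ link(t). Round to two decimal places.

103.77

Link Jan 2013→Feb 2013:
ΣP(Feb 2013)Q(Jan 2013) = 7.50×10 + 6.01×149 + 667.39×10 = 75 + 895.49 + 6673.9 = 7644.39
ΣP(Jan 2013)Q(Jan 2013) = 9.05×10 + 6.01×149 + 521.49×10 = 90.5 + 895.49 + 5214.9 = 6200.89
link = 7644.39/6200.89 = 1.232789
Link Feb 2013→Mar 2013:
ΣP(Mar 2013)Q(Feb 2013) = 6.05×9 + 5.42×120 + 558.05×11 = 54.45 + 650.4 + 6138.55 = 6843.4
ΣP(Feb 2013)Q(Feb 2013) = 7.50×9 + 6.01×120 + 667.39×11 = 67.5 + 721.2 + 7341.29 = 8129.99
link = 6843.4/8129.99 = 0.841748
Chained index = 100 × 1.232789 × 0.841748 = 103.7697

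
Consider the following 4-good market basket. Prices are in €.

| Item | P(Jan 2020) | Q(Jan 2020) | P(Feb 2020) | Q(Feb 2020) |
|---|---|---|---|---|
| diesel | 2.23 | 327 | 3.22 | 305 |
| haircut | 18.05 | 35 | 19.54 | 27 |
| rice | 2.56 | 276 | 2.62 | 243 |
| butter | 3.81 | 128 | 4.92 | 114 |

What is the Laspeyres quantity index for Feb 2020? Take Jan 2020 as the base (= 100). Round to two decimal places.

Laspeyres quantity index uses base-period prices as weights.
ΣP(Jan 2020)·Q(Feb 2020) = 2.23×305 + 18.05×27 + 2.56×243 + 3.81×114 = 680.15 + 487.35 + 622.08 + 434.34 = 2223.92
ΣP(Jan 2020)·Q(Jan 2020) = 2.23×327 + 18.05×35 + 2.56×276 + 3.81×128 = 729.21 + 631.75 + 706.56 + 487.68 = 2555.2
Index = 2223.92 / 2555.2 × 100 = 87.0351

87.04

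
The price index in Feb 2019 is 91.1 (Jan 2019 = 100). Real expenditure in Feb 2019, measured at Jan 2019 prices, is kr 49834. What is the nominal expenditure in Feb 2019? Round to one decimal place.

45398.8

Nominal = Real × (Index/100) = 49834 × (91.1/100)
        = 49834 × 0.911 = 45398.7740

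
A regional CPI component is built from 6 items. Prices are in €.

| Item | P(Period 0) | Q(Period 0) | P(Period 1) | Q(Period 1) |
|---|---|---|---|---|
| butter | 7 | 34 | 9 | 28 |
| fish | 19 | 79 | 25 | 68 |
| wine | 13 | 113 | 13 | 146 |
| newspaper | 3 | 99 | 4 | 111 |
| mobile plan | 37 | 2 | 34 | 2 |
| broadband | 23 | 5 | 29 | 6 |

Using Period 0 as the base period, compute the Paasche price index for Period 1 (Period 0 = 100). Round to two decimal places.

115.39

Paasche price index uses current-period quantities as weights.
ΣP(Period 1)·Q(Period 1) = 9×28 + 25×68 + 13×146 + 4×111 + 34×2 + 29×6 = 252 + 1700 + 1898 + 444 + 68 + 174 = 4536
ΣP(Period 0)·Q(Period 1) = 7×28 + 19×68 + 13×146 + 3×111 + 37×2 + 23×6 = 196 + 1292 + 1898 + 333 + 74 + 138 = 3931
Index = 4536 / 3931 × 100 = 115.3905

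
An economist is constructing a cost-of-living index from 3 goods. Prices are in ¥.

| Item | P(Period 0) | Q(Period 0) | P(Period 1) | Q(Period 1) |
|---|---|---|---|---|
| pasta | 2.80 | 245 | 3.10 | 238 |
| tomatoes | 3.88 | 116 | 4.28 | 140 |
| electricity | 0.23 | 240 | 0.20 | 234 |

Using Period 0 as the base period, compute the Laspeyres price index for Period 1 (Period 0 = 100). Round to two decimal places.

Laspeyres price index uses base-period quantities as weights.
ΣP(Period 1)·Q(Period 0) = 3.10×245 + 4.28×116 + 0.20×240 = 759.5 + 496.48 + 48 = 1303.98
ΣP(Period 0)·Q(Period 0) = 2.80×245 + 3.88×116 + 0.23×240 = 686 + 450.08 + 55.2 = 1191.28
Index = 1303.98 / 1191.28 × 100 = 109.4604

109.46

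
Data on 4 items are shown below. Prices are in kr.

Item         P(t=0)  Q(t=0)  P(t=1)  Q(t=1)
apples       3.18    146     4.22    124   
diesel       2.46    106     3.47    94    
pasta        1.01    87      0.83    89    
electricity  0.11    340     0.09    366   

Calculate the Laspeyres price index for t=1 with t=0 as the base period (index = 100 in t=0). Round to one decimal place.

127.8

Laspeyres price index uses base-period quantities as weights.
ΣP(t=1)·Q(t=0) = 4.22×146 + 3.47×106 + 0.83×87 + 0.09×340 = 616.12 + 367.82 + 72.21 + 30.6 = 1086.75
ΣP(t=0)·Q(t=0) = 3.18×146 + 2.46×106 + 1.01×87 + 0.11×340 = 464.28 + 260.76 + 87.87 + 37.4 = 850.31
Index = 1086.75 / 850.31 × 100 = 127.8063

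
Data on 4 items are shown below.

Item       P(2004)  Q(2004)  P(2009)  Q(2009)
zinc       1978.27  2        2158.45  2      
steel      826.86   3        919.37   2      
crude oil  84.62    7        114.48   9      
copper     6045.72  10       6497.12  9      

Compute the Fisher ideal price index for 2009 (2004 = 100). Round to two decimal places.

107.98

Laspeyres component (base-period weights):
ΣP(2009)Q(2004) = 2158.45×2 + 919.37×3 + 114.48×7 + 6497.12×10 = 4316.9 + 2758.11 + 801.36 + 64971.2 = 72847.57
ΣP(2004)Q(2004) = 1978.27×2 + 826.86×3 + 84.62×7 + 6045.72×10 = 3956.54 + 2480.58 + 592.34 + 60457.2 = 67486.66
L = 72847.57 / 67486.66 × 100 = 107.9437
Paasche component (current-period weights):
ΣP(2009)Q(2009) = 2158.45×2 + 919.37×2 + 114.48×9 + 6497.12×9 = 4316.9 + 1838.74 + 1030.32 + 58474.08 = 65660.04
ΣP(2004)Q(2009) = 1978.27×2 + 826.86×2 + 84.62×9 + 6045.72×9 = 3956.54 + 1653.72 + 761.58 + 54411.48 = 60783.32
P = 65660.04 / 60783.32 × 100 = 108.0231
Fisher = √(L × P) = √(107.9437 × 108.0231) = 107.9834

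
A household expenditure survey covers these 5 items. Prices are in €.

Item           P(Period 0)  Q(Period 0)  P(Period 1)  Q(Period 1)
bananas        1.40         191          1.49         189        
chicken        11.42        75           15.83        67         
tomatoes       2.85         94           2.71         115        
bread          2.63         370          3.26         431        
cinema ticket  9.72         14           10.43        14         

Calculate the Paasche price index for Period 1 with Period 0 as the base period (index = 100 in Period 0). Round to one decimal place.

Paasche price index uses current-period quantities as weights.
ΣP(Period 1)·Q(Period 1) = 1.49×189 + 15.83×67 + 2.71×115 + 3.26×431 + 10.43×14 = 281.61 + 1060.61 + 311.65 + 1405.06 + 146.02 = 3204.95
ΣP(Period 0)·Q(Period 1) = 1.40×189 + 11.42×67 + 2.85×115 + 2.63×431 + 9.72×14 = 264.6 + 765.14 + 327.75 + 1133.53 + 136.08 = 2627.1
Index = 3204.95 / 2627.1 × 100 = 121.9957

122.0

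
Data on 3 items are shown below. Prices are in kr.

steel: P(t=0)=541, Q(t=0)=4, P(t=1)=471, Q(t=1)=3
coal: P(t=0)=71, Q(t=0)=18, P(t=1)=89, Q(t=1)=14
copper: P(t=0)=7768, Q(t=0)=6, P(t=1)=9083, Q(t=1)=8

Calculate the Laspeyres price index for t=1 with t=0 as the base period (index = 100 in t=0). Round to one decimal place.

Laspeyres price index uses base-period quantities as weights.
ΣP(t=1)·Q(t=0) = 471×4 + 89×18 + 9083×6 = 1884 + 1602 + 54498 = 57984
ΣP(t=0)·Q(t=0) = 541×4 + 71×18 + 7768×6 = 2164 + 1278 + 46608 = 50050
Index = 57984 / 50050 × 100 = 115.8521

115.9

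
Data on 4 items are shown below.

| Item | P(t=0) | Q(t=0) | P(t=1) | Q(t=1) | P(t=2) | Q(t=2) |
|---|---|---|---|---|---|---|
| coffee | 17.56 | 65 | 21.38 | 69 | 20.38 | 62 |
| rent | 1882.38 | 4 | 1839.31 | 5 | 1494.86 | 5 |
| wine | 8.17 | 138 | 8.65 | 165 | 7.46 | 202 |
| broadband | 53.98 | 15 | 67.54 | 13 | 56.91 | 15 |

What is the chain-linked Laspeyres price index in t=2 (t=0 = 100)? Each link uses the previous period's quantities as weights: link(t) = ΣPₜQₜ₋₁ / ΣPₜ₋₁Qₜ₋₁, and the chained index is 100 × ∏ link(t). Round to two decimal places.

86.34

Link t=0→t=1:
ΣP(t=1)Q(t=0) = 21.38×65 + 1839.31×4 + 8.65×138 + 67.54×15 = 1389.7 + 7357.24 + 1193.7 + 1013.1 = 10953.74
ΣP(t=0)Q(t=0) = 17.56×65 + 1882.38×4 + 8.17×138 + 53.98×15 = 1141.4 + 7529.52 + 1127.46 + 809.7 = 10608.08
link = 10953.74/10608.08 = 1.032585
Link t=1→t=2:
ΣP(t=2)Q(t=1) = 20.38×69 + 1494.86×5 + 7.46×165 + 56.91×13 = 1406.22 + 7474.3 + 1230.9 + 739.83 = 10851.25
ΣP(t=1)Q(t=1) = 21.38×69 + 1839.31×5 + 8.65×165 + 67.54×13 = 1475.22 + 9196.55 + 1427.25 + 878.02 = 12977.04
link = 10851.25/12977.04 = 0.836188
Chained index = 100 × 1.032585 × 0.836188 = 86.3435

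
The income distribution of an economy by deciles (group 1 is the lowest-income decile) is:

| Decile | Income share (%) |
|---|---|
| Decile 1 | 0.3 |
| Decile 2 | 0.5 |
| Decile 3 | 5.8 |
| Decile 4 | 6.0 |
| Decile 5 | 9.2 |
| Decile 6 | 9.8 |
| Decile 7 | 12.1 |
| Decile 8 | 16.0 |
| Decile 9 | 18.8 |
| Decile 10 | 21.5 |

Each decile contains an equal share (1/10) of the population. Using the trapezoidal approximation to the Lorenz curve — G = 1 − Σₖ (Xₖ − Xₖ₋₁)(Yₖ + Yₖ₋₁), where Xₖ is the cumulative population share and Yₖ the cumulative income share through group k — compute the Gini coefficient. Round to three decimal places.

Cumulative income shares Yₖ: 0.0030, 0.0080, 0.0660, 0.1260, 0.2180, 0.3160, 0.4370, 0.5970, 0.7850, 1.0000
Σ (Xₖ−Xₖ₋₁)(Yₖ+Yₖ₋₁) = (1/10)(0.0030+0.0000) + (1/10)(0.0080+0.0030) + (1/10)(0.0660+0.0080) + (1/10)(0.1260+0.0660) + (1/10)(0.2180+0.1260) + (1/10)(0.3160+0.2180) + (1/10)(0.4370+0.3160) + (1/10)(0.5970+0.4370) + (1/10)(0.7850+0.5970) + (1/10)(1.0000+0.7850)
  = 0.0003 + 0.0011 + 0.0074 + 0.0192 + 0.0344 + 0.0534 + 0.0753 + 0.1034 + 0.1382 + 0.1785 = 0.6112
G = 1 − 0.6112 = 0.3888

0.389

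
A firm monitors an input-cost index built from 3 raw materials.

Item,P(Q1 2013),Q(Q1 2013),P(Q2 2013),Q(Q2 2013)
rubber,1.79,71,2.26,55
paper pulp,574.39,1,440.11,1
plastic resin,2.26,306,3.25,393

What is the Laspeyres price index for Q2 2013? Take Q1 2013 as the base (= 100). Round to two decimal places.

114.50

Laspeyres price index uses base-period quantities as weights.
ΣP(Q2 2013)·Q(Q1 2013) = 2.26×71 + 440.11×1 + 3.25×306 = 160.46 + 440.11 + 994.5 = 1595.07
ΣP(Q1 2013)·Q(Q1 2013) = 1.79×71 + 574.39×1 + 2.26×306 = 127.09 + 574.39 + 691.56 = 1393.04
Index = 1595.07 / 1393.04 × 100 = 114.5028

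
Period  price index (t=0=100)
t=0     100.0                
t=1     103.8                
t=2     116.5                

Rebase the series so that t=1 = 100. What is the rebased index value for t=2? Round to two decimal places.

Rebased(t=2) = 116.5 / 103.8 × 100 = 112.2351

112.24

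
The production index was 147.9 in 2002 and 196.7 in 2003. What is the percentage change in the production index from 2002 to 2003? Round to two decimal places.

Change = (196.7 − 147.9) / 147.9 × 100
       = 48.8 / 147.9 × 100 = 32.9953%

33.00%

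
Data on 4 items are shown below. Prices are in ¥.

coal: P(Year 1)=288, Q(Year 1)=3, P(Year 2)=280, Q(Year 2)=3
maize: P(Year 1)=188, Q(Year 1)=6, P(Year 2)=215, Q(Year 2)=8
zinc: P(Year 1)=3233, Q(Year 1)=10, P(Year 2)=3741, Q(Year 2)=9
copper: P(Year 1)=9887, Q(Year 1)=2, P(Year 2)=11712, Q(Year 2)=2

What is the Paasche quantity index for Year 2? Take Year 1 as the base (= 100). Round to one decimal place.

94.7

Paasche quantity index uses current-period prices as weights.
ΣP(Year 2)·Q(Year 2) = 280×3 + 215×8 + 3741×9 + 11712×2 = 840 + 1720 + 33669 + 23424 = 59653
ΣP(Year 2)·Q(Year 1) = 280×3 + 215×6 + 3741×10 + 11712×2 = 840 + 1290 + 37410 + 23424 = 62964
Index = 59653 / 62964 × 100 = 94.7414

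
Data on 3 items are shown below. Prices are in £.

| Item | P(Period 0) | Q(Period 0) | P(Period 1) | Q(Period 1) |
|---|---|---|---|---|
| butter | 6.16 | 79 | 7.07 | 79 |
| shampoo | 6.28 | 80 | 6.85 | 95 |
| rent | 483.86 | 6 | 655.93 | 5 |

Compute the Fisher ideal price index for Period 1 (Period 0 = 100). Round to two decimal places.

128.85

Laspeyres component (base-period weights):
ΣP(Period 1)Q(Period 0) = 7.07×79 + 6.85×80 + 655.93×6 = 558.53 + 548 + 3935.58 = 5042.11
ΣP(Period 0)Q(Period 0) = 6.16×79 + 6.28×80 + 483.86×6 = 486.64 + 502.4 + 2903.16 = 3892.2
L = 5042.11 / 3892.2 × 100 = 129.5440
Paasche component (current-period weights):
ΣP(Period 1)Q(Period 1) = 7.07×79 + 6.85×95 + 655.93×5 = 558.53 + 650.75 + 3279.65 = 4488.93
ΣP(Period 0)Q(Period 1) = 6.16×79 + 6.28×95 + 483.86×5 = 486.64 + 596.6 + 2419.3 = 3502.54
P = 4488.93 / 3502.54 × 100 = 128.1621
Fisher = √(L × P) = √(129.5440 × 128.1621) = 128.8512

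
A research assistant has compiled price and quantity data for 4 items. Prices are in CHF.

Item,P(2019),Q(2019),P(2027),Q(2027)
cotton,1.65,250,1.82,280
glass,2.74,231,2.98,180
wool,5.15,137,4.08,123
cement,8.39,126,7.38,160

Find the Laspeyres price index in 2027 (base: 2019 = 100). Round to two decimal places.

93.74

Laspeyres price index uses base-period quantities as weights.
ΣP(2027)·Q(2019) = 1.82×250 + 2.98×231 + 4.08×137 + 7.38×126 = 455 + 688.38 + 558.96 + 929.88 = 2632.22
ΣP(2019)·Q(2019) = 1.65×250 + 2.74×231 + 5.15×137 + 8.39×126 = 412.5 + 632.94 + 705.55 + 1057.14 = 2808.13
Index = 2632.22 / 2808.13 × 100 = 93.7357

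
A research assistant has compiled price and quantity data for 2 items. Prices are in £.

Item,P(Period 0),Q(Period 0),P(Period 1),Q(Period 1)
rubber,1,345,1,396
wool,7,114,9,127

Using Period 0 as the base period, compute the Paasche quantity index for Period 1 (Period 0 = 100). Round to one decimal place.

Paasche quantity index uses current-period prices as weights.
ΣP(Period 1)·Q(Period 1) = 1×396 + 9×127 = 396 + 1143 = 1539
ΣP(Period 1)·Q(Period 0) = 1×345 + 9×114 = 345 + 1026 = 1371
Index = 1539 / 1371 × 100 = 112.2538

112.3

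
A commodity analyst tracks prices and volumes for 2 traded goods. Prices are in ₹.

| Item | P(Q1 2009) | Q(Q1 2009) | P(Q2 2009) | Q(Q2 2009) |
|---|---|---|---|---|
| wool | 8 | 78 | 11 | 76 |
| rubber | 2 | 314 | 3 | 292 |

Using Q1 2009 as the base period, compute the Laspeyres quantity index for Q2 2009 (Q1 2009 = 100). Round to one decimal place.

95.2

Laspeyres quantity index uses base-period prices as weights.
ΣP(Q1 2009)·Q(Q2 2009) = 8×76 + 2×292 = 608 + 584 = 1192
ΣP(Q1 2009)·Q(Q1 2009) = 8×78 + 2×314 = 624 + 628 = 1252
Index = 1192 / 1252 × 100 = 95.2077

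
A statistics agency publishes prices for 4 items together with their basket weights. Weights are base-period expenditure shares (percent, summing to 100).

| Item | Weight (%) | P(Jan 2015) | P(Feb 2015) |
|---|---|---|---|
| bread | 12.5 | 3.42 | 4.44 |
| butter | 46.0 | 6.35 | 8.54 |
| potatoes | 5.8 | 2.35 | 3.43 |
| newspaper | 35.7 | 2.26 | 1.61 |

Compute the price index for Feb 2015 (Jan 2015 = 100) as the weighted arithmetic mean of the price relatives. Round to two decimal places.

111.99

bread: 12.5 × (4.44/3.42) = 12.5 × 1.298246 = 16.2281
butter: 46.0 × (8.54/6.35) = 46.0 × 1.344882 = 61.8646
potatoes: 5.8 × (3.43/2.35) = 5.8 × 1.459574 = 8.4655
newspaper: 35.7 × (1.61/2.26) = 35.7 × 0.712389 = 25.4323
Index = Σ wᵢ·(p₁ᵢ/p₀ᵢ) = 16.2281 + 61.8646 + 8.4655 + 25.4323 = 111.9905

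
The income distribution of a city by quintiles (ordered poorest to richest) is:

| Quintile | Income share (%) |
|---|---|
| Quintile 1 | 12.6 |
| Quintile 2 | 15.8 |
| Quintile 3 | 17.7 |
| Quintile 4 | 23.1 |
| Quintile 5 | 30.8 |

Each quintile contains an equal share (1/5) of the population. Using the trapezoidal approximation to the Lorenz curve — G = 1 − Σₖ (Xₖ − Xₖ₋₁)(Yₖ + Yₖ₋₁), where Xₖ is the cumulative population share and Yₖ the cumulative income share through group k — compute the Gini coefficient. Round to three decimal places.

Cumulative income shares Yₖ: 0.1260, 0.2840, 0.4610, 0.6920, 1.0000
Σ (Xₖ−Xₖ₋₁)(Yₖ+Yₖ₋₁) = (1/5)(0.1260+0.0000) + (1/5)(0.2840+0.1260) + (1/5)(0.4610+0.2840) + (1/5)(0.6920+0.4610) + (1/5)(1.0000+0.6920)
  = 0.0252 + 0.0820 + 0.1490 + 0.2306 + 0.3384 = 0.8252
G = 1 − 0.8252 = 0.1748

0.175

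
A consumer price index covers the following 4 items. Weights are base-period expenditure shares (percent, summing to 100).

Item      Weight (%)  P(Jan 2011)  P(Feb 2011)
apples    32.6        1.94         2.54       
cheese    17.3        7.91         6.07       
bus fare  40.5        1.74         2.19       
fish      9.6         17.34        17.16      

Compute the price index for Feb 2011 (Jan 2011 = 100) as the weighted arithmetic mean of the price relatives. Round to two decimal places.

apples: 32.6 × (2.54/1.94) = 32.6 × 1.309278 = 42.6825
cheese: 17.3 × (6.07/7.91) = 17.3 × 0.767383 = 13.2757
bus fare: 40.5 × (2.19/1.74) = 40.5 × 1.258621 = 50.9741
fish: 9.6 × (17.16/17.34) = 9.6 × 0.989619 = 9.5003
Index = Σ wᵢ·(p₁ᵢ/p₀ᵢ) = 42.6825 + 13.2757 + 50.9741 + 9.5003 = 116.4327

116.43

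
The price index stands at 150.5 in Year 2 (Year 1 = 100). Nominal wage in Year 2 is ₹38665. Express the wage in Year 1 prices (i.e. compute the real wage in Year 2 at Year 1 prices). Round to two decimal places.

25691.03

Real = Nominal ÷ (Index/100) = 38665 ÷ (150.5/100)
     = 38665 ÷ 1.505 = 25691.0299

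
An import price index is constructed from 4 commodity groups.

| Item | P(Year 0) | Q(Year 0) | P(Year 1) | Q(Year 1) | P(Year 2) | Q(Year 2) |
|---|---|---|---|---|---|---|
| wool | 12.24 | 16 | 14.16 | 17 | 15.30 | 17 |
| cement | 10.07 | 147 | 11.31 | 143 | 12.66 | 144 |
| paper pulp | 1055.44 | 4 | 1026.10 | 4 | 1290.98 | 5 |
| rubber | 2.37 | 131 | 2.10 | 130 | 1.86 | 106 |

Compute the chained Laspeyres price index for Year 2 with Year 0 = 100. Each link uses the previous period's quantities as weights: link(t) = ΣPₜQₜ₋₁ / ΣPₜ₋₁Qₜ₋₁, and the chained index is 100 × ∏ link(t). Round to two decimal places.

121.06

Link Year 0→Year 1:
ΣP(Year 1)Q(Year 0) = 14.16×16 + 11.31×147 + 1026.10×4 + 2.10×131 = 226.56 + 1662.57 + 4104.4 + 275.1 = 6268.63
ΣP(Year 0)Q(Year 0) = 12.24×16 + 10.07×147 + 1055.44×4 + 2.37×131 = 195.84 + 1480.29 + 4221.76 + 310.47 = 6208.36
link = 6268.63/6208.36 = 1.009708
Link Year 1→Year 2:
ΣP(Year 2)Q(Year 1) = 15.30×17 + 12.66×143 + 1290.98×4 + 1.86×130 = 260.1 + 1810.38 + 5163.92 + 241.8 = 7476.2
ΣP(Year 1)Q(Year 1) = 14.16×17 + 11.31×143 + 1026.10×4 + 2.10×130 = 240.72 + 1617.33 + 4104.4 + 273 = 6235.45
link = 7476.2/6235.45 = 1.198983
Chained index = 100 × 1.009708 × 1.198983 = 121.0623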